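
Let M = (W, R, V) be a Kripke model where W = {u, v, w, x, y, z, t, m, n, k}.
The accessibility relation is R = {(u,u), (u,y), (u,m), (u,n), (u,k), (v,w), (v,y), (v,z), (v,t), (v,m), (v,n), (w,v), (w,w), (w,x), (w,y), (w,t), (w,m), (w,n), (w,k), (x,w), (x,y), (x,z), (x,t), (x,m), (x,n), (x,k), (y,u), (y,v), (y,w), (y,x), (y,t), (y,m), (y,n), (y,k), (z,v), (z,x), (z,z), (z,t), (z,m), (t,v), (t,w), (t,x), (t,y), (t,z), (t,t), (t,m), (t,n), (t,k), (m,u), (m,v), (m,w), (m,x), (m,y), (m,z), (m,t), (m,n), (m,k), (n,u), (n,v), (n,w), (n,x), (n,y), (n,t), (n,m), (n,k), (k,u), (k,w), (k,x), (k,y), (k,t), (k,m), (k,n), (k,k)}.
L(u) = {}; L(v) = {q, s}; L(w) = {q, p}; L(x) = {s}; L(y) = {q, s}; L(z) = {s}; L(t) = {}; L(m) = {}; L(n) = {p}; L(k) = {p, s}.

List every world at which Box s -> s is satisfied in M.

Recall that Box ψ holds at a world iff ψ holds at every accessible world, and Dia ψ holds iff ψ holds at some accessible world.
Let φ = Box s -> s. Evaluate φ at each world:
  u (successors {u, y, m, n, k}): φ is true.
  v (successors {w, y, z, t, m, n}): φ is true.
  w (successors {v, w, x, y, t, m, n, k}): φ is true.
  x (successors {w, y, z, t, m, n, k}): φ is true.
  y (successors {u, v, w, x, t, m, n, k}): φ is true.
  z (successors {v, x, z, t, m}): φ is true.
  t (successors {v, w, x, y, z, t, m, n, k}): φ is true.
  m (successors {u, v, w, x, y, z, t, n, k}): φ is true.
  n (successors {u, v, w, x, y, t, m, k}): φ is true.
  k (successors {u, w, x, y, t, m, n, k}): φ is true.
For instance, at y:
  At y: Box s is false, s is true, so Box s -> s is true.
    At y: Box s requires s at every successor {u, v, w, x, t, m, n, k}.
      s fails at u, so Box s is false at y.
Satisfying worlds: {u, v, w, x, y, z, t, m, n, k}

u, v, w, x, y, z, t, m, n, k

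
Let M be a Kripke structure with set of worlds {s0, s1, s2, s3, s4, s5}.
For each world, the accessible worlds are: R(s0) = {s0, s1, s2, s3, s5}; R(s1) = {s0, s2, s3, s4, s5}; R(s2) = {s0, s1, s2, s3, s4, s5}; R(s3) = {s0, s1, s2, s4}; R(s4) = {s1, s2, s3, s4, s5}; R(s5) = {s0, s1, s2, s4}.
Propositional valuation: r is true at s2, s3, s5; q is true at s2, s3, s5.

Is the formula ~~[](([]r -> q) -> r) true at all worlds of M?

Let φ = ~~[](([]r -> q) -> r). Evaluate φ at each world:
  s0 (successors {s0, s1, s2, s3, s5}): φ is false.
  s1 (successors {s0, s2, s3, s4, s5}): φ is false.
  s2 (successors {s0, s1, s2, s3, s4, s5}): φ is false.
  s3 (successors {s0, s1, s2, s4}): φ is false.
  s4 (successors {s1, s2, s3, s4, s5}): φ is false.
  s5 (successors {s0, s1, s2, s4}): φ is false.
Detail at s0 (counterexample):
  At s0: ~[](([]r -> q) -> r) is true, so ~~[](([]r -> q) -> r) is false.
    At s0: [](([]r -> q) -> r) is false, so ~[](([]r -> q) -> r) is true.
      At s0: [](([]r -> q) -> r) requires ([]r -> q) -> r at every successor {s0, s1, s2, s3, s5}.
        ([]r -> q) -> r fails at s0, so [](([]r -> q) -> r) is false at s0.

No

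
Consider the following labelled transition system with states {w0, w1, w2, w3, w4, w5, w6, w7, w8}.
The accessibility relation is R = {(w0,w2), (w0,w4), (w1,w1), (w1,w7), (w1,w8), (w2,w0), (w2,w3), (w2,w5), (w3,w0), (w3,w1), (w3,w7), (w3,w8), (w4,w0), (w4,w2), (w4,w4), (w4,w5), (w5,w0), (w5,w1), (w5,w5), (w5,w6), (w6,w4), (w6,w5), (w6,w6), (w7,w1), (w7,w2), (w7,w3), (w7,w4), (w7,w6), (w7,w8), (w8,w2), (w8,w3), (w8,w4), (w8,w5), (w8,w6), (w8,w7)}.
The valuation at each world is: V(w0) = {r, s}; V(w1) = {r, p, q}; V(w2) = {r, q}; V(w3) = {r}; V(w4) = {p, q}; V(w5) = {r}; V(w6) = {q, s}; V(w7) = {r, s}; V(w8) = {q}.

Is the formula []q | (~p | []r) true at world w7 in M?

Yes

At w7: []q is false, ~p | []r is true, so []q | (~p | []r) is true.
  At w7: []q requires q at every successor {w1, w2, w3, w4, w6, w8}.
    q fails at w3, so []q is false at w7.
  At w7: ~p is true, []r is false, so ~p | []r is true.
    At w7: []r requires r at every successor {w1, w2, w3, w4, w6, w8}.
      r fails at w4, so []r is false at w7.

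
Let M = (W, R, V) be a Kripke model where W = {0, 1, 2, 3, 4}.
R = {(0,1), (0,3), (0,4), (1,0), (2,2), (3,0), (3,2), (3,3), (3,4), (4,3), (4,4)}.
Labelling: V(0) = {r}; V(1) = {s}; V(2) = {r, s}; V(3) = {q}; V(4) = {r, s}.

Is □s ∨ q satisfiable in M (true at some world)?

Yes

Recall that □ψ holds at a world iff ψ holds at every accessible world, and ◇ψ holds iff ψ holds at some accessible world.
Let φ = □s ∨ q. Evaluate φ at each world:
  0 (successors {1, 3, 4}): φ is false.
  1 (successors {0}): φ is false.
  2 (successors {2}): φ is true.
  3 (successors {0, 2, 3, 4}): φ is true.
  4 (successors {3, 4}): φ is false.
Detail at 2 (witness):
  At 2: □s is true, q is false, so □s ∨ q is true.
    At 2: □s requires s at every successor {2}.
      At 2: s is true.
    So □s is true at 2.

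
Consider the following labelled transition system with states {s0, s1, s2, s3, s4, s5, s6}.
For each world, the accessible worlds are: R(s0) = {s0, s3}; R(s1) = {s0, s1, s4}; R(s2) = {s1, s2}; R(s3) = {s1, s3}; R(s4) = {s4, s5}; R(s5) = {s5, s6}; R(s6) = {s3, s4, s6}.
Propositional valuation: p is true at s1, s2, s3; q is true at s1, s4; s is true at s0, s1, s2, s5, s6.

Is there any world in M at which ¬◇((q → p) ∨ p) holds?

No

Recall that ◇ψ holds at a world iff ψ holds at some accessible world.
Let φ = ¬◇((q → p) ∨ p). Evaluate φ at each world:
  s0 (successors {s0, s3}): φ is false.
  s1 (successors {s0, s1, s4}): φ is false.
  s2 (successors {s1, s2}): φ is false.
  s3 (successors {s1, s3}): φ is false.
  s4 (successors {s4, s5}): φ is false.
  s5 (successors {s5, s6}): φ is false.
  s6 (successors {s3, s4, s6}): φ is false.
For instance, at s6:
  At s6: ◇((q → p) ∨ p) is true, so ¬◇((q → p) ∨ p) is false.
    At s6: ◇((q → p) ∨ p) requires (q → p) ∨ p at some successor in {s3, s4, s6}.
      (q → p) ∨ p holds at s3, so ◇((q → p) ∨ p) is true at s6.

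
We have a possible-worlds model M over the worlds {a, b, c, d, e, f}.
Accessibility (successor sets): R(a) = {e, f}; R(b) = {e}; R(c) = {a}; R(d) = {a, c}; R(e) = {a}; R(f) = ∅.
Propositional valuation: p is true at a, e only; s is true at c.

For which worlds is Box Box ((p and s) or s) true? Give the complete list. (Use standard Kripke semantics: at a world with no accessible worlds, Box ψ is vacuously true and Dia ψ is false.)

Let φ = Box Box ((p and s) or s). Evaluate φ at each world:
  a (successors {e, f}): φ is false.
  b (successors {e}): φ is false.
  c (successors {a}): φ is false.
  d (successors {a, c}): φ is false.
  e (successors {a}): φ is false.
  f (successors ∅): φ is true.
For instance, at d:
  At d: Box Box ((p and s) or s) requires Box ((p and s) or s) at every successor {a, c}.
    Box ((p and s) or s) fails at a, so Box Box ((p and s) or s) is false at d.
      At a: Box ((p and s) or s) requires (p and s) or s at every successor {e, f}.
        (p and s) or s fails at e, so Box ((p and s) or s) is false at a.
Satisfying worlds: {f}

f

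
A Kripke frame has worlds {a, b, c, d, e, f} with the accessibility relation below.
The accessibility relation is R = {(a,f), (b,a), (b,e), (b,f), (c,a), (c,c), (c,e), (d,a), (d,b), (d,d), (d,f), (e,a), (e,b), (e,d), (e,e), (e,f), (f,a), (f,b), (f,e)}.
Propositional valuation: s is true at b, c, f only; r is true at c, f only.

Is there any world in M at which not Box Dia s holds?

Recall that Box ψ holds at a world iff ψ holds at every accessible world, and Dia ψ holds iff ψ holds at some accessible world.
Let φ = not Box Dia s. Evaluate φ at each world:
  a (successors {f}): φ is false.
  b (successors {a, e, f}): φ is false.
  c (successors {a, c, e}): φ is false.
  d (successors {a, b, d, f}): φ is false.
  e (successors {a, b, d, e, f}): φ is false.
  f (successors {a, b, e}): φ is false.
For instance, at b:
  At b: Box Dia s is true, so not Box Dia s is false.
    At b: Box Dia s requires Dia s at every successor {a, e, f}.
      At a: Dia s is true.
      At e: Dia s is true.
      At f: Dia s is true.
    So Box Dia s is true at b.

No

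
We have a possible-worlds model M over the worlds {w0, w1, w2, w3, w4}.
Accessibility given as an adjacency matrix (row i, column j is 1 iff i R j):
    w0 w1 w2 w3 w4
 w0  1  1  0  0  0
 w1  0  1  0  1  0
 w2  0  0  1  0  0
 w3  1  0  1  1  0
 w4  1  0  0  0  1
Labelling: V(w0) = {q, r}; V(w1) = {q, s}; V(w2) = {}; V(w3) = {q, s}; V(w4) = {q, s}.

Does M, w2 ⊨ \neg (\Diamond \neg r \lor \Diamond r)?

Recall that \Diamond ψ holds at a world iff ψ holds at some accessible world.
At w2: \Diamond \neg r \lor \Diamond r is true, so \neg (\Diamond \neg r \lor \Diamond r) is false.
  At w2: \Diamond \neg r is true, \Diamond r is false, so \Diamond \neg r \lor \Diamond r is true.
    At w2: \Diamond \neg r requires \neg r at some successor in {w2}.
      \neg r holds at w2, so \Diamond \neg r is true at w2.
    At w2: \Diamond r requires r at some successor in {w2}.
      At w2: r is false.
    So \Diamond r is false at w2.

No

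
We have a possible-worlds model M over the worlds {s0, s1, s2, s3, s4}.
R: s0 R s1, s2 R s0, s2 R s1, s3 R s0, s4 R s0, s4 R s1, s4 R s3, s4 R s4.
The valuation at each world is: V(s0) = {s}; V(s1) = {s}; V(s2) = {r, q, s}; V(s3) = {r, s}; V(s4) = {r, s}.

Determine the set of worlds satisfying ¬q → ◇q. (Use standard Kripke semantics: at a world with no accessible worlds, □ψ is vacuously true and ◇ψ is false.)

Let φ = ¬q → ◇q. Evaluate φ at each world:
  s0 (successors {s1}): φ is false.
  s1 (successors ∅): φ is false.
  s2 (successors {s0, s1}): φ is true.
  s3 (successors {s0}): φ is false.
  s4 (successors {s0, s1, s3, s4}): φ is false.
For instance, at s2:
  At s2: ¬q is false, ◇q is false, so ¬q → ◇q is true.
    At s2: ◇q requires q at some successor in {s0, s1}.
      At s0: q is false.
      At s1: q is false.
    So ◇q is false at s2.
Satisfying worlds: {s2}

s2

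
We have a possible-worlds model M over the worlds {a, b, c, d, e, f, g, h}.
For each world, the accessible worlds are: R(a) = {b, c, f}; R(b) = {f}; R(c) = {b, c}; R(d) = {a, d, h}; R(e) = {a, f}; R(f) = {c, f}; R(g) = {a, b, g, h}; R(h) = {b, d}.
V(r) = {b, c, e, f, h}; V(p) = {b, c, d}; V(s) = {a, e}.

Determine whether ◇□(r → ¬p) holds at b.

At b: ◇□(r → ¬p) requires □(r → ¬p) at some successor in {f}.
  At f: □(r → ¬p) is false.
So ◇□(r → ¬p) is false at b.

No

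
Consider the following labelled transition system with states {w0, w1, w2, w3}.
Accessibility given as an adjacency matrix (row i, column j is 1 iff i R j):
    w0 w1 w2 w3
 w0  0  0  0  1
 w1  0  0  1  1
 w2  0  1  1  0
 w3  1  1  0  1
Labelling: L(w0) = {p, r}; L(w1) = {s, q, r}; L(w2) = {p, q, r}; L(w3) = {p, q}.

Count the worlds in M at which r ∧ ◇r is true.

2

Let φ = r ∧ ◇r. Evaluate φ at each world:
  w0 (successors {w3}): φ is false.
  w1 (successors {w2, w3}): φ is true.
  w2 (successors {w1, w2}): φ is true.
  w3 (successors {w0, w1, w3}): φ is false.
For instance, at w0:
  At w0: r is true, ◇r is false, so r ∧ ◇r is false.
    At w0: ◇r requires r at some successor in {w3}.
      At w3: r is false.
    So ◇r is false at w0.
Satisfying worlds: {w1, w2}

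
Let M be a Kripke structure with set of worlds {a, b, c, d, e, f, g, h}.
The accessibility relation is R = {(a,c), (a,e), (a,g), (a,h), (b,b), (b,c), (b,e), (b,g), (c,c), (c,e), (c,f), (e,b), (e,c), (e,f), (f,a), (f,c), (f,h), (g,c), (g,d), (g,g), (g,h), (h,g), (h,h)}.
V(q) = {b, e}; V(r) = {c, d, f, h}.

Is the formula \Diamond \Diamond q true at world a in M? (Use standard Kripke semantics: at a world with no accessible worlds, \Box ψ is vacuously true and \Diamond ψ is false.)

Yes

At a: \Diamond \Diamond q requires \Diamond q at some successor in {c, e, g, h}.
  \Diamond q holds at c, so \Diamond \Diamond q is true at a.
    At c: \Diamond q requires q at some successor in {c, e, f}.
      q holds at e, so \Diamond q is true at c.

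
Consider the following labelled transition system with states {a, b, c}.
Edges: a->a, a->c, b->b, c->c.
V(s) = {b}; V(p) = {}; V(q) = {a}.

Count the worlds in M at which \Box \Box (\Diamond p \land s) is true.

Let φ = \Box \Box (\Diamond p \land s). Evaluate φ at each world:
  a (successors {a, c}): φ is false.
  b (successors {b}): φ is false.
  c (successors {c}): φ is false.
For instance, at c:
  At c: \Box \Box (\Diamond p \land s) requires \Box (\Diamond p \land s) at every successor {c}.
    \Box (\Diamond p \land s) fails at c, so \Box \Box (\Diamond p \land s) is false at c.
      At c: \Box (\Diamond p \land s) requires \Diamond p \land s at every successor {c}.
        \Diamond p \land s fails at c, so \Box (\Diamond p \land s) is false at c.
Satisfying worlds: none.

0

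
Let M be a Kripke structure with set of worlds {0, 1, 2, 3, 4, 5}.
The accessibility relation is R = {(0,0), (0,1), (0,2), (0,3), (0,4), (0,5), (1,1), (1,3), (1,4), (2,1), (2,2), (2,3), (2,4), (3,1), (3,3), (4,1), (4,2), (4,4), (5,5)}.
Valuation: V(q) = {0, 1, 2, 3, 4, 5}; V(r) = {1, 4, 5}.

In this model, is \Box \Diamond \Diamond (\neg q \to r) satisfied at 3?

At 3: \Box \Diamond \Diamond (\neg q \to r) requires \Diamond \Diamond (\neg q \to r) at every successor {1, 3}.
    At 1: \Diamond \Diamond (\neg q \to r) requires \Diamond (\neg q \to r) at some successor in {1, 3, 4}.
      \Diamond (\neg q \to r) holds at 1, so \Diamond \Diamond (\neg q \to r) is true at 1.
    At 3: \Diamond \Diamond (\neg q \to r) requires \Diamond (\neg q \to r) at some successor in {1, 3}.
      \Diamond (\neg q \to r) holds at 1, so \Diamond \Diamond (\neg q \to r) is true at 3.
So \Box \Diamond \Diamond (\neg q \to r) is true at 3.

Yes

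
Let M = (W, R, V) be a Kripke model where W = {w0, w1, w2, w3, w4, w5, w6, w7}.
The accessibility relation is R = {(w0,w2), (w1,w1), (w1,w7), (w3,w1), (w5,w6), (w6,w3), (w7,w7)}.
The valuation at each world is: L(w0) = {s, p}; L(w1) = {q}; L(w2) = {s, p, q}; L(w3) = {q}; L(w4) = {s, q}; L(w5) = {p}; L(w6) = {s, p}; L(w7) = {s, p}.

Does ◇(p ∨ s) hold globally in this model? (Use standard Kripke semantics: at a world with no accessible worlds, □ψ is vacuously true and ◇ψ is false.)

No

Let φ = ◇(p ∨ s). Evaluate φ at each world:
  w0 (successors {w2}): φ is true.
  w1 (successors {w1, w7}): φ is true.
  w2 (successors ∅): φ is false.
  w3 (successors {w1}): φ is false.
  w4 (successors ∅): φ is false.
  w5 (successors {w6}): φ is true.
  w6 (successors {w3}): φ is false.
  w7 (successors {w7}): φ is true.
Detail at w2 (counterexample):
  At w2: no accessible worlds, so ◇(p ∨ s) is false.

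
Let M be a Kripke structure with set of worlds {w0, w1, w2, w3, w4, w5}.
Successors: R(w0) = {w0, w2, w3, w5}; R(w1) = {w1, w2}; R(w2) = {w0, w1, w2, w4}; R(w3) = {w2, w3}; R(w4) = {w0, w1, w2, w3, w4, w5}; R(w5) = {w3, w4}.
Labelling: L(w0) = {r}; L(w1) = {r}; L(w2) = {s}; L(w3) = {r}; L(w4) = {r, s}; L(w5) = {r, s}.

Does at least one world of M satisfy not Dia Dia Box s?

Let φ = not Dia Dia Box s. Evaluate φ at each world:
  w0 (successors {w0, w2, w3, w5}): φ is true.
  w1 (successors {w1, w2}): φ is true.
  w2 (successors {w0, w1, w2, w4}): φ is true.
  w3 (successors {w2, w3}): φ is true.
  w4 (successors {w0, w1, w2, w3, w4, w5}): φ is true.
  w5 (successors {w3, w4}): φ is true.
Detail at w0 (witness):
  At w0: Dia Dia Box s is false, so not Dia Dia Box s is true.
    At w0: Dia Dia Box s requires Dia Box s at some successor in {w0, w2, w3, w5}.
      At w0: Dia Box s is false.
      At w2: Dia Box s is false.
      At w3: Dia Box s is false.
      At w5: Dia Box s is false.
    So Dia Dia Box s is false at w0.

Yes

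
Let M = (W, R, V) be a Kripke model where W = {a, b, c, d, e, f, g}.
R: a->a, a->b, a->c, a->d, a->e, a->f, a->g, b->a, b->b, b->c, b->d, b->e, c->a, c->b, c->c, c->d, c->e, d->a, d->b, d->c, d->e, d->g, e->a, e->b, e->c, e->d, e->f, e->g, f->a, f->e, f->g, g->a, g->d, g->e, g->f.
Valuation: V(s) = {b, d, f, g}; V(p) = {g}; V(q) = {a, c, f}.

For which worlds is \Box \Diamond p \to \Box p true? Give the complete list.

a, b, c, d, e, f

Let φ = \Box \Diamond p \to \Box p. Evaluate φ at each world:
  a (successors {a, b, c, d, e, f, g}): φ is true.
  b (successors {a, b, c, d, e}): φ is true.
  c (successors {a, b, c, d, e}): φ is true.
  d (successors {a, b, c, e, g}): φ is true.
  e (successors {a, b, c, d, f, g}): φ is true.
  f (successors {a, e, g}): φ is true.
  g (successors {a, d, e, f}): φ is false.
For instance, at d:
  At d: \Box \Diamond p is false, \Box p is false, so \Box \Diamond p \to \Box p is true.
    At d: \Box \Diamond p requires \Diamond p at every successor {a, b, c, e, g}.
      \Diamond p fails at b, so \Box \Diamond p is false at d.
    At d: \Box p requires p at every successor {a, b, c, e, g}.
      p fails at a, so \Box p is false at d.
Satisfying worlds: {a, b, c, d, e, f}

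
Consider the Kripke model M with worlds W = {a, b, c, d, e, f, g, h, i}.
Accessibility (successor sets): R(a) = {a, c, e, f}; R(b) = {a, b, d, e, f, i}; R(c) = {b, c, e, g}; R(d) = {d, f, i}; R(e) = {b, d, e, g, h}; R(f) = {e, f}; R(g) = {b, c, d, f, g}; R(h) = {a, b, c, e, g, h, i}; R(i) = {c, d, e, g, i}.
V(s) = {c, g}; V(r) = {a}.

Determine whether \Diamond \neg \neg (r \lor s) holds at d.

At d: \Diamond \neg \neg (r \lor s) requires \neg \neg (r \lor s) at some successor in {d, f, i}.
  At d: \neg \neg (r \lor s) is false.
  At f: \neg \neg (r \lor s) is false.
  At i: \neg \neg (r \lor s) is false.
So \Diamond \neg \neg (r \lor s) is false at d.

No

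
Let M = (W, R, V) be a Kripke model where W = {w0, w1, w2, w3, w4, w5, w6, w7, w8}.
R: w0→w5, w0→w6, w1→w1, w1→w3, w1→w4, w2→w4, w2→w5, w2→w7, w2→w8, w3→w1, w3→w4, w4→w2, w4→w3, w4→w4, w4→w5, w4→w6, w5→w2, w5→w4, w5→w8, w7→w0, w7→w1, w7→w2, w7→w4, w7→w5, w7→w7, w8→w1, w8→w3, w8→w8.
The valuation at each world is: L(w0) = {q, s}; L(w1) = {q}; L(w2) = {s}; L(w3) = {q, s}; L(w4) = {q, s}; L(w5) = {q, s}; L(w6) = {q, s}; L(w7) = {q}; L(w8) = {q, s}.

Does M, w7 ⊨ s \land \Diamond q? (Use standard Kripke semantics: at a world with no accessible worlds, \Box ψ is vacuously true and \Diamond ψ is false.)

Recall that \Diamond ψ holds at a world iff ψ holds at some accessible world.
At w7: s is false, \Diamond q is true, so s \land \Diamond q is false.
  At w7: \Diamond q requires q at some successor in {w0, w1, w2, w4, w5, w7}.
    q holds at w0, so \Diamond q is true at w7.

No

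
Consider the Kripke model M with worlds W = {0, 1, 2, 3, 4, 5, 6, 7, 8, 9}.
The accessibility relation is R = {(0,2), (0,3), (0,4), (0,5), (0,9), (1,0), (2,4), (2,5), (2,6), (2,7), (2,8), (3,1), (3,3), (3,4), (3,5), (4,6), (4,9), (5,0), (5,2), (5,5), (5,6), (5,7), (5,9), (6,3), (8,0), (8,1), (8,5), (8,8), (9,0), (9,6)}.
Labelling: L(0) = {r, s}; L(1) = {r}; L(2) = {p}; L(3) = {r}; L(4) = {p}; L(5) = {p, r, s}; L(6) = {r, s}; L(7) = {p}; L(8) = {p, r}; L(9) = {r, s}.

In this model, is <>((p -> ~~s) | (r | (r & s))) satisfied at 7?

No

Recall that <>ψ holds at a world iff ψ holds at some accessible world.
At 7: no accessible worlds, so <>((p -> ~~s) | (r | (r & s))) is false.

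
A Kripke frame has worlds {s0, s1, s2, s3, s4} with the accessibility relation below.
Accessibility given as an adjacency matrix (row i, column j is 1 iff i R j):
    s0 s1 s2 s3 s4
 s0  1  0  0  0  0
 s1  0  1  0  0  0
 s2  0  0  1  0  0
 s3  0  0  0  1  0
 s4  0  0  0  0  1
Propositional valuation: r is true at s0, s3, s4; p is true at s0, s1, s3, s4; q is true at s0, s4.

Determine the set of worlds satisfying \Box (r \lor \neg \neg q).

s0, s3, s4

Let φ = \Box (r \lor \neg \neg q). Evaluate φ at each world:
  s0 (successors {s0}): φ is true.
  s1 (successors {s1}): φ is false.
  s2 (successors {s2}): φ is false.
  s3 (successors {s3}): φ is true.
  s4 (successors {s4}): φ is true.
For instance, at s1:
  At s1: \Box (r \lor \neg \neg q) requires r \lor \neg \neg q at every successor {s1}.
    r \lor \neg \neg q fails at s1, so \Box (r \lor \neg \neg q) is false at s1.
Satisfying worlds: {s0, s3, s4}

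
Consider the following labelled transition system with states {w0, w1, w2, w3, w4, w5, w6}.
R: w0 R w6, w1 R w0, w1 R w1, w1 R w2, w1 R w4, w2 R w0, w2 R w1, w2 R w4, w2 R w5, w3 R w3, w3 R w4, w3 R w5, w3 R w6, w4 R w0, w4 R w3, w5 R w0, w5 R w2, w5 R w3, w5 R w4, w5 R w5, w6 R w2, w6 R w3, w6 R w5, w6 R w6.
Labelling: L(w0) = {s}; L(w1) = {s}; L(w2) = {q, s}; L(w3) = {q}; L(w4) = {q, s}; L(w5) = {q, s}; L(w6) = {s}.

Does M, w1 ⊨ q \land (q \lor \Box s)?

Recall that \Box ψ holds at a world iff ψ holds at every accessible world, and \Diamond ψ holds iff ψ holds at some accessible world.
At w1: q is false, q \lor \Box s is true, so q \land (q \lor \Box s) is false.
  At w1: q is false, \Box s is true, so q \lor \Box s is true.
    At w1: \Box s requires s at every successor {w0, w1, w2, w4}.
      At w0: s is true.
      At w1: s is true.
      At w2: s is true.
      At w4: s is true.
    So \Box s is true at w1.

No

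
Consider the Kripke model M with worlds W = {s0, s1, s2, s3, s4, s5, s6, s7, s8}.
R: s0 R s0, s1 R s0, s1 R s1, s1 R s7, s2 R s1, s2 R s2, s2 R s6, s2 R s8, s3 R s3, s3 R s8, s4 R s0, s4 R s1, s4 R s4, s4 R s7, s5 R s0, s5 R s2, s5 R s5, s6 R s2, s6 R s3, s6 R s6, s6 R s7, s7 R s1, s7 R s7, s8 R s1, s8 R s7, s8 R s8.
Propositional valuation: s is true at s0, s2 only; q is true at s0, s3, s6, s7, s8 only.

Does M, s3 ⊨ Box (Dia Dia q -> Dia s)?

At s3: Box (Dia Dia q -> Dia s) requires Dia Dia q -> Dia s at every successor {s3, s8}.
  Dia Dia q -> Dia s fails at s3, so Box (Dia Dia q -> Dia s) is false at s3.
    At s3: Dia Dia q is true, Dia s is false, so Dia Dia q -> Dia s is false.
      At s3: Dia Dia q requires Dia q at some successor in {s3, s8}.
        Dia q holds at s3, so Dia Dia q is true at s3.
      At s3: Dia s requires s at some successor in {s3, s8}.
        At s3: s is false.
        At s8: s is false.
      So Dia s is false at s3.

No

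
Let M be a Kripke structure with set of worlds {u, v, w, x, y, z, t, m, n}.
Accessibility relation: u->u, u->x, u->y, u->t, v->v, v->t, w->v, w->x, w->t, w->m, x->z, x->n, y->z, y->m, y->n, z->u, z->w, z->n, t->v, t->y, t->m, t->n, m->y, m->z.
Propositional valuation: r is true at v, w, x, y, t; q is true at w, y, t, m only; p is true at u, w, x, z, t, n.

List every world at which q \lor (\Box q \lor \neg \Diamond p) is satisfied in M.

Let φ = q \lor (\Box q \lor \neg \Diamond p). Evaluate φ at each world:
  u (successors {u, x, y, t}): φ is false.
  v (successors {v, t}): φ is false.
  w (successors {v, x, t, m}): φ is true.
  x (successors {z, n}): φ is false.
  y (successors {z, m, n}): φ is true.
  z (successors {u, w, n}): φ is false.
  t (successors {v, y, m, n}): φ is true.
  m (successors {y, z}): φ is true.
  n (successors ∅): φ is true.
For instance, at w:
  At w: q is true, \Box q \lor \neg \Diamond p is false, so q \lor (\Box q \lor \neg \Diamond p) is true.
    At w: \Box q is false, \neg \Diamond p is false, so \Box q \lor \neg \Diamond p is false.
      At w: \Box q requires q at every successor {v, x, t, m}.
        q fails at v, so \Box q is false at w.
      At w: \Diamond p is true, so \neg \Diamond p is false.
Satisfying worlds: {w, y, t, m, n}

w, y, t, m, n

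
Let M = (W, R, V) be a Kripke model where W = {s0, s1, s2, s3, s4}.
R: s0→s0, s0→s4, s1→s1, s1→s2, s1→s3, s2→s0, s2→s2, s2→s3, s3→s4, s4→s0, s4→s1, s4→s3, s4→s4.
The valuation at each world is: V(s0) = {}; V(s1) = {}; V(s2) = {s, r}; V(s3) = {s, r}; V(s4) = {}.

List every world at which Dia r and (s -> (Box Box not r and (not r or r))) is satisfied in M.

s1, s4

Let φ = Dia r and (s -> (Box Box not r and (not r or r))). Evaluate φ at each world:
  s0 (successors {s0, s4}): φ is false.
  s1 (successors {s1, s2, s3}): φ is true.
  s2 (successors {s0, s2, s3}): φ is false.
  s3 (successors {s4}): φ is false.
  s4 (successors {s0, s1, s3, s4}): φ is true.
For instance, at s1:
  At s1: Dia r is true, s -> (Box Box not r and (not r or r)) is true, so Dia r and (s -> (Box Box not r and (not r or r))) is true.
    At s1: Dia r requires r at some successor in {s1, s2, s3}.
      r holds at s2, so Dia r is true at s1.
    At s1: s is false, Box Box not r and (not r or r) is false, so s -> (Box Box not r and (not r or r)) is true.
      At s1: Box Box not r is false, not r or r is true, so Box Box not r and (not r or r) is false.
Satisfying worlds: {s1, s4}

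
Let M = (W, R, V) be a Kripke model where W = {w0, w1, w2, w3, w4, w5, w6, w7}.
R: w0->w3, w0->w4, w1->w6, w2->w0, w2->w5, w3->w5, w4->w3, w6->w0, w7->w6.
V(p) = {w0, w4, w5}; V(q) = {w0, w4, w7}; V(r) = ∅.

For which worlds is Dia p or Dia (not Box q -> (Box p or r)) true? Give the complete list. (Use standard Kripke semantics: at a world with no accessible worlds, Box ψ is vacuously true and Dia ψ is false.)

w0, w1, w2, w3, w4, w6, w7

Recall that Box ψ holds at a world iff ψ holds at every accessible world, and Dia ψ holds iff ψ holds at some accessible world.
Let φ = Dia p or Dia (not Box q -> (Box p or r)). Evaluate φ at each world:
  w0 (successors {w3, w4}): φ is true.
  w1 (successors {w6}): φ is true.
  w2 (successors {w0, w5}): φ is true.
  w3 (successors {w5}): φ is true.
  w4 (successors {w3}): φ is true.
  w5 (successors ∅): φ is false.
  w6 (successors {w0}): φ is true.
  w7 (successors {w6}): φ is true.
For instance, at w3:
  At w3: Dia p is true, Dia (not Box q -> (Box p or r)) is true, so Dia p or Dia (not Box q -> (Box p or r)) is true.
    At w3: Dia p requires p at some successor in {w5}.
      p holds at w5, so Dia p is true at w3.
    At w3: Dia (not Box q -> (Box p or r)) requires not Box q -> (Box p or r) at some successor in {w5}.
      not Box q -> (Box p or r) holds at w5, so Dia (not Box q -> (Box p or r)) is true at w3.
Satisfying worlds: {w0, w1, w2, w3, w4, w6, w7}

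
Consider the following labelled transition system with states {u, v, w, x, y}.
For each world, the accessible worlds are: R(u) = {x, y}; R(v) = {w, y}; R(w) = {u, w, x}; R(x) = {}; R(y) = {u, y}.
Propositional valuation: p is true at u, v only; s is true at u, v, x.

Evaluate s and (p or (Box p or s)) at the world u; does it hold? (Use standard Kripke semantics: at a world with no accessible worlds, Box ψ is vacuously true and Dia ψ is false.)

At u: s is true, p or (Box p or s) is true, so s and (p or (Box p or s)) is true.
  At u: p is true, Box p or s is true, so p or (Box p or s) is true.
    At u: Box p is false, s is true, so Box p or s is true.
      At u: Box p requires p at every successor {x, y}.
        p fails at x, so Box p is false at u.

Yes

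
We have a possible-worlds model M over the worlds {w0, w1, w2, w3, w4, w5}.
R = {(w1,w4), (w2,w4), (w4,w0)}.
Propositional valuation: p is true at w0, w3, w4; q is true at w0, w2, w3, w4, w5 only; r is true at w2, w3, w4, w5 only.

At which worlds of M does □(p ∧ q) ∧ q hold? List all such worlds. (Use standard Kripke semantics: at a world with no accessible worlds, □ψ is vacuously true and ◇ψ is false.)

Recall that □ψ holds at a world iff ψ holds at every accessible world, and ◇ψ holds iff ψ holds at some accessible world.
Let φ = □(p ∧ q) ∧ q. Evaluate φ at each world:
  w0 (successors ∅): φ is true.
  w1 (successors {w4}): φ is false.
  w2 (successors {w4}): φ is true.
  w3 (successors ∅): φ is true.
  w4 (successors {w0}): φ is true.
  w5 (successors ∅): φ is true.
For instance, at w4:
  At w4: □(p ∧ q) is true, q is true, so □(p ∧ q) ∧ q is true.
    At w4: □(p ∧ q) requires p ∧ q at every successor {w0}.
      At w0: p ∧ q is true.
    So □(p ∧ q) is true at w4.
Satisfying worlds: {w0, w2, w3, w4, w5}

w0, w2, w3, w4, w5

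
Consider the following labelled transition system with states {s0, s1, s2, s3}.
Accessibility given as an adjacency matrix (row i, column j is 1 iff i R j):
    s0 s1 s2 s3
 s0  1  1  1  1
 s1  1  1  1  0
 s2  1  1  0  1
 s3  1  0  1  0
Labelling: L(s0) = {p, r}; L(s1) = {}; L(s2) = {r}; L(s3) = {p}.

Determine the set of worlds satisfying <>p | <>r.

s0, s1, s2, s3

Let φ = <>p | <>r. Evaluate φ at each world:
  s0 (successors {s0, s1, s2, s3}): φ is true.
  s1 (successors {s0, s1, s2}): φ is true.
  s2 (successors {s0, s1, s3}): φ is true.
  s3 (successors {s0, s2}): φ is true.
For instance, at s3:
  At s3: <>p is true, <>r is true, so <>p | <>r is true.
    At s3: <>p requires p at some successor in {s0, s2}.
      p holds at s0, so <>p is true at s3.
    At s3: <>r requires r at some successor in {s0, s2}.
      r holds at s0, so <>r is true at s3.
Satisfying worlds: {s0, s1, s2, s3}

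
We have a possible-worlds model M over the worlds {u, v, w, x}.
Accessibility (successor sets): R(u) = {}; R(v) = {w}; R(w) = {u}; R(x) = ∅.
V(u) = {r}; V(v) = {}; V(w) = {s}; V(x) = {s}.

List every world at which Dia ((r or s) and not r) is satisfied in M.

Let φ = Dia ((r or s) and not r). Evaluate φ at each world:
  u (successors ∅): φ is false.
  v (successors {w}): φ is true.
  w (successors {u}): φ is false.
  x (successors ∅): φ is false.
For instance, at v:
  At v: Dia ((r or s) and not r) requires (r or s) and not r at some successor in {w}.
    (r or s) and not r holds at w, so Dia ((r or s) and not r) is true at v.
Satisfying worlds: {v}

v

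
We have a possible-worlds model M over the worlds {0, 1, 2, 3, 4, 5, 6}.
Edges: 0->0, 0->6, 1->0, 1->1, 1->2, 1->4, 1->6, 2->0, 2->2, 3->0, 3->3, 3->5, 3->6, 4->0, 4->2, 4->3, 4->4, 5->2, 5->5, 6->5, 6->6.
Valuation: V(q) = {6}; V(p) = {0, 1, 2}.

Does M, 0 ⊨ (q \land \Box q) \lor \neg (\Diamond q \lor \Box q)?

At 0: q \land \Box q is false, \neg (\Diamond q \lor \Box q) is false, so (q \land \Box q) \lor \neg (\Diamond q \lor \Box q) is false.
  At 0: q is false, \Box q is false, so q \land \Box q is false.
    At 0: \Box q requires q at every successor {0, 6}.
      q fails at 0, so \Box q is false at 0.
  At 0: \Diamond q \lor \Box q is true, so \neg (\Diamond q \lor \Box q) is false.
    At 0: \Diamond q is true, \Box q is false, so \Diamond q \lor \Box q is true.
      At 0: \Diamond q requires q at some successor in {0, 6}.
        q holds at 6, so \Diamond q is true at 0.
      At 0: \Box q requires q at every successor {0, 6}.
        q fails at 0, so \Box q is false at 0.

No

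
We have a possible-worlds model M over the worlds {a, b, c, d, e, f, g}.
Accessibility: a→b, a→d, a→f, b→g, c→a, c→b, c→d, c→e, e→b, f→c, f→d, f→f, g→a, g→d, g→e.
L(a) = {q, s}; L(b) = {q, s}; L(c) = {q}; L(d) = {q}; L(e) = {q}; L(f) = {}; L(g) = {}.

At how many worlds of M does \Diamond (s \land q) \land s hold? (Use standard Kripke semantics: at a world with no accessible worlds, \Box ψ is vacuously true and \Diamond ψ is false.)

1

Let φ = \Diamond (s \land q) \land s. Evaluate φ at each world:
  a (successors {b, d, f}): φ is true.
  b (successors {g}): φ is false.
  c (successors {a, b, d, e}): φ is false.
  d (successors ∅): φ is false.
  e (successors {b}): φ is false.
  f (successors {c, d, f}): φ is false.
  g (successors {a, d, e}): φ is false.
For instance, at b:
  At b: \Diamond (s \land q) is false, s is true, so \Diamond (s \land q) \land s is false.
    At b: \Diamond (s \land q) requires s \land q at some successor in {g}.
      At g: s \land q is false.
    So \Diamond (s \land q) is false at b.
Satisfying worlds: {a}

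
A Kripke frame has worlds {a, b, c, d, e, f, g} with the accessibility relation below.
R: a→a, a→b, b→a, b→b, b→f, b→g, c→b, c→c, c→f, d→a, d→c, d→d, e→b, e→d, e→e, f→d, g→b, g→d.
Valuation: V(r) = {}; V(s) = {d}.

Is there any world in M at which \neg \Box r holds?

Yes

Let φ = \neg \Box r. Evaluate φ at each world:
  a (successors {a, b}): φ is true.
  b (successors {a, b, f, g}): φ is true.
  c (successors {b, c, f}): φ is true.
  d (successors {a, c, d}): φ is true.
  e (successors {b, d, e}): φ is true.
  f (successors {d}): φ is true.
  g (successors {b, d}): φ is true.
Detail at a (witness):
  At a: \Box r is false, so \neg \Box r is true.
    At a: \Box r requires r at every successor {a, b}.
      r fails at a, so \Box r is false at a.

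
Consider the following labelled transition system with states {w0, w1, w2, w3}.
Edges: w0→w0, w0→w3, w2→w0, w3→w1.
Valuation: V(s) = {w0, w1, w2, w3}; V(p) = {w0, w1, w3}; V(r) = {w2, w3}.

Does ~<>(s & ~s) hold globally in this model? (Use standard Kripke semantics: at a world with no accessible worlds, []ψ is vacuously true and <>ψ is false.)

Recall that <>ψ holds at a world iff ψ holds at some accessible world.
Let φ = ~<>(s & ~s). Evaluate φ at each world:
  w0 (successors {w0, w3}): φ is true.
  w1 (successors ∅): φ is true.
  w2 (successors {w0}): φ is true.
  w3 (successors {w1}): φ is true.
For instance, at w2:
  At w2: <>(s & ~s) is false, so ~<>(s & ~s) is true.
    At w2: <>(s & ~s) requires s & ~s at some successor in {w0}.
      At w0: s & ~s is false.
    So <>(s & ~s) is false at w2.

Yes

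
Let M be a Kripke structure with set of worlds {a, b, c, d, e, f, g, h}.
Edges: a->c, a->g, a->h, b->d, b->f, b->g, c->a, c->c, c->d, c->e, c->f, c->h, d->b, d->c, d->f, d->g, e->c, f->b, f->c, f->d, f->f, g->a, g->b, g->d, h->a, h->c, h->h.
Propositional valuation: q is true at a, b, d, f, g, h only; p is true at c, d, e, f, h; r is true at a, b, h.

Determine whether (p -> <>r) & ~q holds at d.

No

At d: p -> <>r is true, ~q is false, so (p -> <>r) & ~q is false.
  At d: p is true, <>r is true, so p -> <>r is true.
    At d: <>r requires r at some successor in {b, c, f, g}.
      r holds at b, so <>r is true at d.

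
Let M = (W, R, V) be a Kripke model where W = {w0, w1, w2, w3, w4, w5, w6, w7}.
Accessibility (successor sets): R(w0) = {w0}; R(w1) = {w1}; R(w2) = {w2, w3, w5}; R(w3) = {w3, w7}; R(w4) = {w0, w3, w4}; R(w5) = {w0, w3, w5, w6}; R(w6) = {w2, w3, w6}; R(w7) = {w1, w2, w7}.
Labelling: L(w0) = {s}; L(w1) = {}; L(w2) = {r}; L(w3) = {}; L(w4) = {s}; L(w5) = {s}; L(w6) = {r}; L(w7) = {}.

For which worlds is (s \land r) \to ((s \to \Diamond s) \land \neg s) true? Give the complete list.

w0, w1, w2, w3, w4, w5, w6, w7

Recall that \Diamond ψ holds at a world iff ψ holds at some accessible world.
Let φ = (s \land r) \to ((s \to \Diamond s) \land \neg s). Evaluate φ at each world:
  w0 (successors {w0}): φ is true.
  w1 (successors {w1}): φ is true.
  w2 (successors {w2, w3, w5}): φ is true.
  w3 (successors {w3, w7}): φ is true.
  w4 (successors {w0, w3, w4}): φ is true.
  w5 (successors {w0, w3, w5, w6}): φ is true.
  w6 (successors {w2, w3, w6}): φ is true.
  w7 (successors {w1, w2, w7}): φ is true.
For instance, at w1:
  At w1: s \land r is false, (s \to \Diamond s) \land \neg s is true, so (s \land r) \to ((s \to \Diamond s) \land \neg s) is true.
    At w1: s \to \Diamond s is true, \neg s is true, so (s \to \Diamond s) \land \neg s is true.
      At w1: s is false, \Diamond s is false, so s \to \Diamond s is true.
Satisfying worlds: {w0, w1, w2, w3, w4, w5, w6, w7}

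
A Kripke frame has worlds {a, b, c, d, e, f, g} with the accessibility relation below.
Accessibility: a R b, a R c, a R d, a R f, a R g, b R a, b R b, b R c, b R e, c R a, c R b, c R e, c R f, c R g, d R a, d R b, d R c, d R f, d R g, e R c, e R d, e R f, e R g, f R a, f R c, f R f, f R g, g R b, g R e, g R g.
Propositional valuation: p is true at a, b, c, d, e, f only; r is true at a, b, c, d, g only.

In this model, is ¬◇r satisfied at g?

No

At g: ◇r is true, so ¬◇r is false.
  At g: ◇r requires r at some successor in {b, e, g}.
    r holds at b, so ◇r is true at g.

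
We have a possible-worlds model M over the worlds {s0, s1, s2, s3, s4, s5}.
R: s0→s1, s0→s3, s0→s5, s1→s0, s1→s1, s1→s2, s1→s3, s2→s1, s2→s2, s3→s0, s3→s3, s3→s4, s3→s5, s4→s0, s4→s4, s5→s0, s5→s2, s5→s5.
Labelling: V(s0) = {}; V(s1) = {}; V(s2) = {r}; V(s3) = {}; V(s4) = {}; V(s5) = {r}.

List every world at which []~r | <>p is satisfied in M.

Recall that []ψ holds at a world iff ψ holds at every accessible world, and <>ψ holds iff ψ holds at some accessible world.
Let φ = []~r | <>p. Evaluate φ at each world:
  s0 (successors {s1, s3, s5}): φ is false.
  s1 (successors {s0, s1, s2, s3}): φ is false.
  s2 (successors {s1, s2}): φ is false.
  s3 (successors {s0, s3, s4, s5}): φ is false.
  s4 (successors {s0, s4}): φ is true.
  s5 (successors {s0, s2, s5}): φ is false.
For instance, at s0:
  At s0: []~r is false, <>p is false, so []~r | <>p is false.
    At s0: []~r requires ~r at every successor {s1, s3, s5}.
      ~r fails at s5, so []~r is false at s0.
    At s0: <>p requires p at some successor in {s1, s3, s5}.
      At s1: p is false.
      At s3: p is false.
      At s5: p is false.
    So <>p is false at s0.
Satisfying worlds: {s4}

s4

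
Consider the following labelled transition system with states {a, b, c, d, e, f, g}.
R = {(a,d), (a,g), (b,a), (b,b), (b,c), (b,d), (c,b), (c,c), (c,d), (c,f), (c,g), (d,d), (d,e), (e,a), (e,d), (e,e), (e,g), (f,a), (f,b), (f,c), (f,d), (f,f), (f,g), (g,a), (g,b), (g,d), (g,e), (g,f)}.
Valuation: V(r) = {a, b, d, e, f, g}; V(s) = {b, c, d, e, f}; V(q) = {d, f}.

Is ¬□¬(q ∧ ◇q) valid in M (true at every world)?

Yes

Let φ = ¬□¬(q ∧ ◇q). Evaluate φ at each world:
  a (successors {d, g}): φ is true.
  b (successors {a, b, c, d}): φ is true.
  c (successors {b, c, d, f, g}): φ is true.
  d (successors {d, e}): φ is true.
  e (successors {a, d, e, g}): φ is true.
  f (successors {a, b, c, d, f, g}): φ is true.
  g (successors {a, b, d, e, f}): φ is true.
For instance, at f:
  At f: □¬(q ∧ ◇q) is false, so ¬□¬(q ∧ ◇q) is true.
    At f: □¬(q ∧ ◇q) requires ¬(q ∧ ◇q) at every successor {a, b, c, d, f, g}.
      ¬(q ∧ ◇q) fails at d, so □¬(q ∧ ◇q) is false at f.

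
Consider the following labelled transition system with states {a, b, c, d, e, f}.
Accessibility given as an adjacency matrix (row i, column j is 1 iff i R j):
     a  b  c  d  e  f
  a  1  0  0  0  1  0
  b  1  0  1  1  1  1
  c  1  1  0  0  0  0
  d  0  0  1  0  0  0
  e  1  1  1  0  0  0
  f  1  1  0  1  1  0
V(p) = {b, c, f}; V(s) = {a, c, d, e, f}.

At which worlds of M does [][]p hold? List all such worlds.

Let φ = [][]p. Evaluate φ at each world:
  a (successors {a, e}): φ is false.
  b (successors {a, c, d, e, f}): φ is false.
  c (successors {a, b}): φ is false.
  d (successors {c}): φ is false.
  e (successors {a, b, c}): φ is false.
  f (successors {a, b, d, e}): φ is false.
For instance, at f:
  At f: [][]p requires []p at every successor {a, b, d, e}.
    []p fails at a, so [][]p is false at f.
      At a: []p requires p at every successor {a, e}.
        p fails at a, so []p is false at a.
Satisfying worlds: none.

none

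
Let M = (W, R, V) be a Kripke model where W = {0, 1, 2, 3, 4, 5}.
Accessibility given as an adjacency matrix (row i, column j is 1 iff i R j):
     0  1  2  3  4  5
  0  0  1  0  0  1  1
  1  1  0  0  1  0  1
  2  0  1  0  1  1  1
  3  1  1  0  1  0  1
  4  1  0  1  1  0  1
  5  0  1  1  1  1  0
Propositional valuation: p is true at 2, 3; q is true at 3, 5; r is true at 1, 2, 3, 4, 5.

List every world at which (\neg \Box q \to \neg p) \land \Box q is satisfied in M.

Let φ = (\neg \Box q \to \neg p) \land \Box q. Evaluate φ at each world:
  0 (successors {1, 4, 5}): φ is false.
  1 (successors {0, 3, 5}): φ is false.
  2 (successors {1, 3, 4, 5}): φ is false.
  3 (successors {0, 1, 3, 5}): φ is false.
  4 (successors {0, 2, 3, 5}): φ is false.
  5 (successors {1, 2, 3, 4}): φ is false.
For instance, at 0:
  At 0: \neg \Box q \to \neg p is true, \Box q is false, so (\neg \Box q \to \neg p) \land \Box q is false.
    At 0: \neg \Box q is true, \neg p is true, so \neg \Box q \to \neg p is true.
      At 0: \Box q is false, so \neg \Box q is true.
    At 0: \Box q requires q at every successor {1, 4, 5}.
      q fails at 1, so \Box q is false at 0.
Satisfying worlds: none.

none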